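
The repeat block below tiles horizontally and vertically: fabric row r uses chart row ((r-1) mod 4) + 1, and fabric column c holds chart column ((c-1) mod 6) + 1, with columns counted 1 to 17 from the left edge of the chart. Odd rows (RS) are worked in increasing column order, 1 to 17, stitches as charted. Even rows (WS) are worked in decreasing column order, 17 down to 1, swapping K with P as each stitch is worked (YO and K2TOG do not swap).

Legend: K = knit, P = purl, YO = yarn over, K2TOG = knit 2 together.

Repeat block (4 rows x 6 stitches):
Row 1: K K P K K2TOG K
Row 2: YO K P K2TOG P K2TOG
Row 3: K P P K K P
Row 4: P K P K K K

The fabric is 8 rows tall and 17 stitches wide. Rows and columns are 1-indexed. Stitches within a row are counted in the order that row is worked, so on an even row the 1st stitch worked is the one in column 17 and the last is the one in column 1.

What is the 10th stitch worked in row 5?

For row 5: chart row = ((5-1) mod 4) + 1 = 1; this is a RS (odd) row.
Chart row 1 tiled across columns 1-17: K K P K K2TOG K K K P K K2TOG K K K P K K2TOG
Right side: take the tiled row as-is (worked left to right from column 1).
Counting 10 along the worked row gives K.

Result:
K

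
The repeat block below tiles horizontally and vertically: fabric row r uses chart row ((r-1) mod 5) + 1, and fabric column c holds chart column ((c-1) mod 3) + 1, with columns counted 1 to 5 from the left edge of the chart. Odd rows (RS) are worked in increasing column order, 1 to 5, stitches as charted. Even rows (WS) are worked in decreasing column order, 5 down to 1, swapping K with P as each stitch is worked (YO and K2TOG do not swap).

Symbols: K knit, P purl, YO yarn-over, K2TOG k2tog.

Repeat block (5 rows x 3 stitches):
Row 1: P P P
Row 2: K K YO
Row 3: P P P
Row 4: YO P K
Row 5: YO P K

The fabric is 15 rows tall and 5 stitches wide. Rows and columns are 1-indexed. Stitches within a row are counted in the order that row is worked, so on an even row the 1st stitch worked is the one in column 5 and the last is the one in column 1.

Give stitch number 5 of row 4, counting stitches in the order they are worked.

Row 4 uses chart row ((4-1) mod 5)+1 = 4. Row 4 is even, so WS.
Chart row 4 tiled across columns 1-5: YO P K YO P
WS: work from column 5 back to column 1 (reverse the tiled row), swapping K<->P (YO and K2TOG unchanged).
Row 4 as worked: K YO P K YO
Stitch 5 in working order -> YO

== STITCH ==
YO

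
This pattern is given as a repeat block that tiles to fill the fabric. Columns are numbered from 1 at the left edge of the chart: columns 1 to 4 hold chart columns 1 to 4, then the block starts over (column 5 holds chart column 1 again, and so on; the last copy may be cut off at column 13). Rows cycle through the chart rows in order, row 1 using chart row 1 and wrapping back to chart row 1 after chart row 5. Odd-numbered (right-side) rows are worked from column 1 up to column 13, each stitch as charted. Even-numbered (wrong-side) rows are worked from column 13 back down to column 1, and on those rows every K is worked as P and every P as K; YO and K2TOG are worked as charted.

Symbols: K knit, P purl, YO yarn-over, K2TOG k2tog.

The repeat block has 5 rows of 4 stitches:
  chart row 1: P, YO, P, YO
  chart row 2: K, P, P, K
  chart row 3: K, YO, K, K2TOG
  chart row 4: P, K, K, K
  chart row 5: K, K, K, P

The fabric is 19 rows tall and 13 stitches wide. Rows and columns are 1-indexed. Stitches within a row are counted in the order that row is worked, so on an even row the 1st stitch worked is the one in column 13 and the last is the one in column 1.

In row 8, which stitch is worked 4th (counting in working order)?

Stitch:
YO

Derivation:
Row 8: (8-1) mod 5 = 2, so use chart row 3. Even row -> WS.
Chart row 3 tiled across columns 1-13: K YO K K2TOG K YO K K2TOG K YO K K2TOG K
Wrong side: read the tiled row from column 13 down to 1 and exchange K with P (leave YO, K2TOG).
Row 8 as worked: P K2TOG P YO P K2TOG P YO P K2TOG P YO P
The 4th stitch worked is YO.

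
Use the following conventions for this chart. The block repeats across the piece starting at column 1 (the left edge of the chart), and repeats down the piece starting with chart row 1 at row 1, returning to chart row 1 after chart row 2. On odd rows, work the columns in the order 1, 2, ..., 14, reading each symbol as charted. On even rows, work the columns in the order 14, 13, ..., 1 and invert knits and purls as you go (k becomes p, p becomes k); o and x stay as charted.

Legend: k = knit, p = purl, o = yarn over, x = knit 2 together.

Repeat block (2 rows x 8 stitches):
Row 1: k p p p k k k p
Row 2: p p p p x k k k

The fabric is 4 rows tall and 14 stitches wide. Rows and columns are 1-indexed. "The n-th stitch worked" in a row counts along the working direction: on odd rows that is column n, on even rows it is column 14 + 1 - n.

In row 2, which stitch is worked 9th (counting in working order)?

Row 2: (2-1) mod 2 = 1, so use chart row 2. Even row -> WS.
Chart row 2 tiled across columns 1-14: p p p p x k k k p p p p x k
WS: work from column 14 back to column 1 (reverse the tiled row), swapping k<->p (o and x unchanged).
Row 2 as worked: p x k k k k p p p x k k k k
Counting 9 along the worked row gives p.

Result:
p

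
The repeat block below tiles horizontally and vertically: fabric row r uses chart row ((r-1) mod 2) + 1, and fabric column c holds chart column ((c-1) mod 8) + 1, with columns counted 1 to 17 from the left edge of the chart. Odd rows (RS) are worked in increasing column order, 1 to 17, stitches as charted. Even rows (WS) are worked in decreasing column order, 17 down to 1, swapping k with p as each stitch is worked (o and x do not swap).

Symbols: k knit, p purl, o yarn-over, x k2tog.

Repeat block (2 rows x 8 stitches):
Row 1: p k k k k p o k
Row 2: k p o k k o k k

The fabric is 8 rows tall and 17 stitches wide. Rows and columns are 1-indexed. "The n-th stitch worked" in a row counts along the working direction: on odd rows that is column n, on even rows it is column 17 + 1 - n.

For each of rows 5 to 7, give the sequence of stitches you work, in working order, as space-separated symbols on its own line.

Row 5: chart row 1, RS - tile across columns 1-17 and work as-is.
Row 6: chart row 2, WS - tiled (columns 1-17): k p o k k o k k k p o k k o k k k; work from column 17 back to 1 with k<->p swapped.
Row 7: chart row 1, RS - tile across columns 1-17 and work as-is.

== ROWS AS WORKED ==
p k k k k p o k p k k k k p o k p
p p p o p p o k p p p o p p o k p
p k k k k p o k p k k k k p o k p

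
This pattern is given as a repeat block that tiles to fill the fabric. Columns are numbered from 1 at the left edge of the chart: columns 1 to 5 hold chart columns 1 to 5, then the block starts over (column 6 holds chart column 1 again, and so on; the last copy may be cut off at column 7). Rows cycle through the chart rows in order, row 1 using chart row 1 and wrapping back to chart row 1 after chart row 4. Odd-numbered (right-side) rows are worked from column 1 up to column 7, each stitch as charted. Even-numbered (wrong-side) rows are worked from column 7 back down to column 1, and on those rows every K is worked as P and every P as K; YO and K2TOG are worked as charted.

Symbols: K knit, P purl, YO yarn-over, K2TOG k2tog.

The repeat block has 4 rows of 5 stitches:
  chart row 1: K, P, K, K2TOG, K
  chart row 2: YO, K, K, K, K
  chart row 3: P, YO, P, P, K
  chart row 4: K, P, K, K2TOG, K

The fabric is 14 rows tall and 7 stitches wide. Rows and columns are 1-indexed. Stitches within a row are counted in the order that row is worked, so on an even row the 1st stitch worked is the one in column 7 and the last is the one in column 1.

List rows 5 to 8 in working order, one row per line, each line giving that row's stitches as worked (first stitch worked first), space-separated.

Rows as worked:
K P K K2TOG K K P
P YO P P P P YO
P YO P P K P YO
K P P K2TOG P K P

Derivation:
Row 5: chart row 1, RS - tile across columns 1-7 and work as-is.
Row 6: chart row 2, WS - tiled (columns 1-7): YO K K K K YO K; work from column 7 back to 1 with K<->P swapped.
Row 7: chart row 3, RS - tile across columns 1-7 and work as-is.
Row 8: chart row 4, WS - tiled (columns 1-7): K P K K2TOG K K P; work from column 7 back to 1 with K<->P swapped.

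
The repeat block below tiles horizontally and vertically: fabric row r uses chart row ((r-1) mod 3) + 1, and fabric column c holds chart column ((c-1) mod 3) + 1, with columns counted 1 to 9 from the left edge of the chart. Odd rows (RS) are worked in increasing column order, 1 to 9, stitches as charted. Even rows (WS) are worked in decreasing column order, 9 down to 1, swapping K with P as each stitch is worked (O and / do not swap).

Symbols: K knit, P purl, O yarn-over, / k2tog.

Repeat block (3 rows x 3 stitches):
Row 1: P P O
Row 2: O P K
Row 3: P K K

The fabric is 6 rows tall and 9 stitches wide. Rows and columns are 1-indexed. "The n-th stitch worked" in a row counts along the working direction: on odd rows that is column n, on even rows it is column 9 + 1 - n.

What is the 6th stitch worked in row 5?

For row 5: chart row = ((5-1) mod 3) + 1 = 2; this is a RS (odd) row.
Chart row 2 tiled across columns 1-9: O P K O P K O P K
RS: work column 1 to column 9, symbols as charted — the tiled row is the row as worked.
Counting 6 along the worked row gives K.

Result:
K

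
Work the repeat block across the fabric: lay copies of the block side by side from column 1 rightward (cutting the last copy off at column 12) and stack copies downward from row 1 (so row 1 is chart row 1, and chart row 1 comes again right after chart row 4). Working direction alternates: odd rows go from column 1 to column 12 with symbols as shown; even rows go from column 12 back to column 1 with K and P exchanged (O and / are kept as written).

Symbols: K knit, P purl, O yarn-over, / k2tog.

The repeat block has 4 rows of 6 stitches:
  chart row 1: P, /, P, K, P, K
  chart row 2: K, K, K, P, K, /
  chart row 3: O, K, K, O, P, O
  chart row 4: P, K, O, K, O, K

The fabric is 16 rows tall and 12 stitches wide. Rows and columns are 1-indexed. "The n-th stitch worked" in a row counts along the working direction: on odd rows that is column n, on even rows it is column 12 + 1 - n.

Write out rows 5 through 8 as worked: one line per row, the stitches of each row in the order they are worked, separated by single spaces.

Row 5: chart row 1, RS - tile across columns 1-12 and work as-is.
Row 6: chart row 2, WS - tiled (columns 1-12): K K K P K / K K K P K /; work from column 12 back to 1 with K<->P swapped.
Row 7: chart row 3, RS - tile across columns 1-12 and work as-is.
Row 8: chart row 4, WS - tiled (columns 1-12): P K O K O K P K O K O K; work from column 12 back to 1 with K<->P swapped.

== ROWS AS WORKED ==
P / P K P K P / P K P K
/ P K P P P / P K P P P
O K K O P O O K K O P O
P O P O P K P O P O P K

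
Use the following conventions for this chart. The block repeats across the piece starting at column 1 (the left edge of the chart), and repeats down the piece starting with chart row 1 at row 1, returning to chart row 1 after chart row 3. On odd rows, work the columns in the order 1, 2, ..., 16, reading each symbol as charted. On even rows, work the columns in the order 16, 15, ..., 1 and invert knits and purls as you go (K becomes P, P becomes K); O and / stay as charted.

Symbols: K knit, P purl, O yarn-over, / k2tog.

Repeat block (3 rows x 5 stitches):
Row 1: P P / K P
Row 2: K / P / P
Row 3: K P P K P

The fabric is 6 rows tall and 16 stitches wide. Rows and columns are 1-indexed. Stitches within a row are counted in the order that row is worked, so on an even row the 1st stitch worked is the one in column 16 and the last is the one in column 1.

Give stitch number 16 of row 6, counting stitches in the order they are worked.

Result:
P

Derivation:
Row 6 uses chart row ((6-1) mod 3)+1 = 3. Row 6 is even, so WS.
Chart row 3 tiled across columns 1-16: K P P K P K P P K P K P P K P K
WS row: flip the tiled sequence (start at column 16) and apply K<->P; O and / stay.
Row 6 as worked: P K P K K P K P K K P K P K K P
Stitch 16 in working order -> P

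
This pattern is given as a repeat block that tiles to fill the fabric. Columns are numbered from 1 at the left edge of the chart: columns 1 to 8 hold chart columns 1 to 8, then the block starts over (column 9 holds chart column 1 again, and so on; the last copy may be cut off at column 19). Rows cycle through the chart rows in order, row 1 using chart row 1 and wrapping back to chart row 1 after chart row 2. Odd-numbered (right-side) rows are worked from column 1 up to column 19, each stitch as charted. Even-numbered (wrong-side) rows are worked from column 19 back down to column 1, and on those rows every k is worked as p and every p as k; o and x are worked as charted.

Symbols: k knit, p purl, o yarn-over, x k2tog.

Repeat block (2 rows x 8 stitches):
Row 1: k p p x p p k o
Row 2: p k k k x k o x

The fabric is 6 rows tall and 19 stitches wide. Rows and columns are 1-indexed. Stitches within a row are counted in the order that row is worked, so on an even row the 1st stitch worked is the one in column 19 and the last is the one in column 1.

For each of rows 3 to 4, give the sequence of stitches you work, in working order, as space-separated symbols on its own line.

Row 3: chart row 1, RS - tile across columns 1-19 and work as-is.
Row 4: chart row 2, WS - tiled (columns 1-19): p k k k x k o x p k k k x k o x p k k; work from column 19 back to 1 with k<->p swapped.

Result:
k p p x p p k o k p p x p p k o k p p
p p k x o p x p p p k x o p x p p p k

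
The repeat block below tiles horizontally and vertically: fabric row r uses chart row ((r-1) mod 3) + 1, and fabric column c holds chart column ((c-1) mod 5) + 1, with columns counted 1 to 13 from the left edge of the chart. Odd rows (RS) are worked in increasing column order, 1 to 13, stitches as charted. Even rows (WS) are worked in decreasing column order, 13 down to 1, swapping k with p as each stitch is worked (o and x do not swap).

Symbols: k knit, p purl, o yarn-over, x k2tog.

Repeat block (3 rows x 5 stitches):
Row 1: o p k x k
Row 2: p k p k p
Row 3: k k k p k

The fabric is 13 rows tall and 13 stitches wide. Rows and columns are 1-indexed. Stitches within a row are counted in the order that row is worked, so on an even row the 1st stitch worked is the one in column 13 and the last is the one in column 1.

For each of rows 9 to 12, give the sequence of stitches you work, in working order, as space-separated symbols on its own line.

Row 9: chart row 3, RS - tile across columns 1-13 and work as-is.
Row 10: chart row 1, WS - tiled (columns 1-13): o p k x k o p k x k o p k; work from column 13 back to 1 with k<->p swapped.
Row 11: chart row 2, RS - tile across columns 1-13 and work as-is.
Row 12: chart row 3, WS - tiled (columns 1-13): k k k p k k k k p k k k k; work from column 13 back to 1 with k<->p swapped.

Result:
k k k p k k k k p k k k k
p k o p x p k o p x p k o
p k p k p p k p k p p k p
p p p p k p p p p k p p p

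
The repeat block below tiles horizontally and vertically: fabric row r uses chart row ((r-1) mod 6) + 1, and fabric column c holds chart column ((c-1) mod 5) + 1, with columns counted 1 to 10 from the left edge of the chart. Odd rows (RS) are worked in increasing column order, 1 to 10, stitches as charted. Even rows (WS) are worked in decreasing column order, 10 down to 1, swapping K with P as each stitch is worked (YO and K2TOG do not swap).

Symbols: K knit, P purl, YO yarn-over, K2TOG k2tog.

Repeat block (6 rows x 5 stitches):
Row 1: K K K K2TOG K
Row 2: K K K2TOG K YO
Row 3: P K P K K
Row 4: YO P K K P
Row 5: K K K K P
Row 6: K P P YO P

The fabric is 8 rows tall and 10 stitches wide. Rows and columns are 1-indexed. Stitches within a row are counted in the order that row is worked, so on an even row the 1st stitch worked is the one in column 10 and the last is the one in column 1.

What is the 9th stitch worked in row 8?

For row 8: chart row = ((8-1) mod 6) + 1 = 2; this is a WS (even) row.
Chart row 2 tiled across columns 1-10: K K K2TOG K YO K K K2TOG K YO
WS row: flip the tiled sequence (start at column 10) and apply K<->P; YO and K2TOG stay.
Row 8 as worked: YO P K2TOG P P YO P K2TOG P P
Counting 9 along the worked row gives P.

Result:
P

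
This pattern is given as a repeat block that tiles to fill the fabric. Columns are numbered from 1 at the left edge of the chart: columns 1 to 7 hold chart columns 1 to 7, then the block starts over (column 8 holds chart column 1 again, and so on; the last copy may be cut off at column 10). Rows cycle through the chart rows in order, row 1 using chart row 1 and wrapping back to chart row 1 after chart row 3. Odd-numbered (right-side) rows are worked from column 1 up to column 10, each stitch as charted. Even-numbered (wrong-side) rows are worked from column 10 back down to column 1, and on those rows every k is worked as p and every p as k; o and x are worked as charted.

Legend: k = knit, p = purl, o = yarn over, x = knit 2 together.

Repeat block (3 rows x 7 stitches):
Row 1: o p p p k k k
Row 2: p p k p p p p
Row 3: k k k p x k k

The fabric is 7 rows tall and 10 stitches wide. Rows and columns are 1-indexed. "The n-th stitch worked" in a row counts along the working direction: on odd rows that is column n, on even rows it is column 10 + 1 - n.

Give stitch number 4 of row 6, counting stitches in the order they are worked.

Stitch:
p

Derivation:
For row 6: chart row = ((6-1) mod 3) + 1 = 3; this is a WS (even) row.
Chart row 3 tiled across columns 1-10: k k k p x k k k k k
Wrong side: read the tiled row from column 10 down to 1 and exchange k with p (leave o, x).
Row 6 as worked: p p p p p x k p p p
Counting 4 along the worked row gives p.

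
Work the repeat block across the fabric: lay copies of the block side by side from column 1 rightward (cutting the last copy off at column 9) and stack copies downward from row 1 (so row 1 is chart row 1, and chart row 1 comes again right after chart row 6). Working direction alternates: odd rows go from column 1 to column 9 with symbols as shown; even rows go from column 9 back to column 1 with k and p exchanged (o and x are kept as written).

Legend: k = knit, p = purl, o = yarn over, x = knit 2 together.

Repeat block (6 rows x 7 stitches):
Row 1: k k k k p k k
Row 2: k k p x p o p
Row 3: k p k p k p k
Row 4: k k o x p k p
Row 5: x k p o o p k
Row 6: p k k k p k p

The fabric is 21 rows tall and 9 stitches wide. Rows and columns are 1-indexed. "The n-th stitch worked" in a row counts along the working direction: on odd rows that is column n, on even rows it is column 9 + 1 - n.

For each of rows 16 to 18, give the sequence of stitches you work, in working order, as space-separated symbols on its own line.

Result:
p p k p k x o p p
x k p o o p k x k
p k k p k p p p k

Derivation:
Row 16: chart row 4, WS - tiled (columns 1-9): k k o x p k p k k; work from column 9 back to 1 with k<->p swapped.
Row 17: chart row 5, RS - tile across columns 1-9 and work as-is.
Row 18: chart row 6, WS - tiled (columns 1-9): p k k k p k p p k; work from column 9 back to 1 with k<->p swapped.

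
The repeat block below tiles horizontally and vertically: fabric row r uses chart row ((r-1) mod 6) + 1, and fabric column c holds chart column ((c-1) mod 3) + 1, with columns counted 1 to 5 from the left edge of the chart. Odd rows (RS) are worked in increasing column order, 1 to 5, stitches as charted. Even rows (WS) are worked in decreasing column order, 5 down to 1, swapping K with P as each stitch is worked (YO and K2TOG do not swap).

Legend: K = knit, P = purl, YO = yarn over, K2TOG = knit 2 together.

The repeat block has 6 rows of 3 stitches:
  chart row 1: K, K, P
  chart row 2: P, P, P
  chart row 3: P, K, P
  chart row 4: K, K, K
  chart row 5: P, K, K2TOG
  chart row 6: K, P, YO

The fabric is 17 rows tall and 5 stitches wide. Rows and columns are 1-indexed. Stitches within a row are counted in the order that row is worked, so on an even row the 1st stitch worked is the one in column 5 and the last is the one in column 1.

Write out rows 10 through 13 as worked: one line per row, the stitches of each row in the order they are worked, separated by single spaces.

Row 10: chart row 4, WS - tiled (columns 1-5): K K K K K; work from column 5 back to 1 with K<->P swapped.
Row 11: chart row 5, RS - tile across columns 1-5 and work as-is.
Row 12: chart row 6, WS - tiled (columns 1-5): K P YO K P; work from column 5 back to 1 with K<->P swapped.
Row 13: chart row 1, RS - tile across columns 1-5 and work as-is.

Rows as worked:
P P P P P
P K K2TOG P K
K P YO K P
K K P K K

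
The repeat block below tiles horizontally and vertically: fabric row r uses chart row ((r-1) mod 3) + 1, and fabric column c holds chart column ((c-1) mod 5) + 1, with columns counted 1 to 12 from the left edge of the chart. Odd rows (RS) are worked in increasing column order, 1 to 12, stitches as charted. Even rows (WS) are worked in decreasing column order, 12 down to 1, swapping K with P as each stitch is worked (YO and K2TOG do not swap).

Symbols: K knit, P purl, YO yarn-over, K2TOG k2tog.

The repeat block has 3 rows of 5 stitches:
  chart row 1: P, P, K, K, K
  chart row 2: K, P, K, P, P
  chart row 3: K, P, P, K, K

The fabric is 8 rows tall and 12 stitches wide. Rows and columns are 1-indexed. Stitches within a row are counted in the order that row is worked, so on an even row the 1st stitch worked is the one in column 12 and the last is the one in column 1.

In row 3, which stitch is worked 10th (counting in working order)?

Result:
K

Derivation:
Row 3: (3-1) mod 3 = 2, so use chart row 3. Odd row -> RS.
Chart row 3 tiled across columns 1-12: K P P K K K P P K K K P
Right side: take the tiled row as-is (worked left to right from column 1).
The 10th stitch worked is K.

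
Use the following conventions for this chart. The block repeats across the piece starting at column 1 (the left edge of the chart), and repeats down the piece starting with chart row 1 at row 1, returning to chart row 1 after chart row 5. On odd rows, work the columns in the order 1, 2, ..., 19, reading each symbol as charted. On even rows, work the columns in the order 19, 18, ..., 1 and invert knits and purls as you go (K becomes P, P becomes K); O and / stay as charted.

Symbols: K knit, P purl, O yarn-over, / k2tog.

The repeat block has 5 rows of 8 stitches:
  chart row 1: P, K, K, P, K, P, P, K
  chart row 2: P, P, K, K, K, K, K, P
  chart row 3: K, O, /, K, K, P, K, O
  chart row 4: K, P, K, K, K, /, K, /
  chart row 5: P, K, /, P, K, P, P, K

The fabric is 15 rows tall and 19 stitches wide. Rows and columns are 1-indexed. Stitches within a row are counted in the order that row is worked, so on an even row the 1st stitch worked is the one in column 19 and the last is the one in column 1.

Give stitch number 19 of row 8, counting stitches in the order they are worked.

Result:
P

Derivation:
Row 8 uses chart row ((8-1) mod 5)+1 = 3. Row 8 is even, so WS.
Chart row 3 tiled across columns 1-19: K O / K K P K O K O / K K P K O K O /
WS row: flip the tiled sequence (start at column 19) and apply K<->P; O and / stay.
Row 8 as worked: / O P O P K P P / O P O P K P P / O P
The 19th stitch worked is P.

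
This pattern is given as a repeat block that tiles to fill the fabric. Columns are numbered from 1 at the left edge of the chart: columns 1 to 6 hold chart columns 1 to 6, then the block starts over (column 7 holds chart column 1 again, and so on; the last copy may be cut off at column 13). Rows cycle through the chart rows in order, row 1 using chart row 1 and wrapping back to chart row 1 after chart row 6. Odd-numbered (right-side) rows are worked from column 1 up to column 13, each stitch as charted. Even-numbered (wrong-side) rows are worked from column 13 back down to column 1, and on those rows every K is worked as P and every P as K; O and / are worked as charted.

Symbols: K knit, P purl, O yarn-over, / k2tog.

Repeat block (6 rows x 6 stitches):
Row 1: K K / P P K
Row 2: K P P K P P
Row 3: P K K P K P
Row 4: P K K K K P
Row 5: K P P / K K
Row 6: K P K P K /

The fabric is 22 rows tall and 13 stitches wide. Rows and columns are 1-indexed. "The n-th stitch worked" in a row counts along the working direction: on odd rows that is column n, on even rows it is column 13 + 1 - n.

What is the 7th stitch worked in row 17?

== STITCH ==
K

Derivation:
Row 17 uses chart row ((17-1) mod 6)+1 = 5. Row 17 is odd, so RS.
Chart row 5 tiled across columns 1-13: K P P / K K K P P / K K K
Right side: take the tiled row as-is (worked left to right from column 1).
Counting 7 along the worked row gives K.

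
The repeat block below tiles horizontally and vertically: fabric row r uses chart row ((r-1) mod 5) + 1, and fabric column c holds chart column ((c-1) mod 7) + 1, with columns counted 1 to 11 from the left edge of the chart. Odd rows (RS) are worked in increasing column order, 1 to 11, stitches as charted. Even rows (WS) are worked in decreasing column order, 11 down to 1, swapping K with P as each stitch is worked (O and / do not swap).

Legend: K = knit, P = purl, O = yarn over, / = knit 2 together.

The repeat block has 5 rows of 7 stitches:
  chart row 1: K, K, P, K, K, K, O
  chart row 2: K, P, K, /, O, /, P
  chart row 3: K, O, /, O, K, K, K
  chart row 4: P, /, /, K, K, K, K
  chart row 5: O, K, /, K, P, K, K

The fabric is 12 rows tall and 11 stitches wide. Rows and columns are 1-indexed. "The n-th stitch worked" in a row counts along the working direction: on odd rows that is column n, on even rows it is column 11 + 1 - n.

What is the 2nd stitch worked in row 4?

== STITCH ==
/

Derivation:
Row 4 uses chart row ((4-1) mod 5)+1 = 4. Row 4 is even, so WS.
Chart row 4 tiled across columns 1-11: P / / K K K K P / / K
WS: work from column 11 back to column 1 (reverse the tiled row), swapping K<->P (O and / unchanged).
Row 4 as worked: P / / K P P P P / / K
Counting 2 along the worked row gives /.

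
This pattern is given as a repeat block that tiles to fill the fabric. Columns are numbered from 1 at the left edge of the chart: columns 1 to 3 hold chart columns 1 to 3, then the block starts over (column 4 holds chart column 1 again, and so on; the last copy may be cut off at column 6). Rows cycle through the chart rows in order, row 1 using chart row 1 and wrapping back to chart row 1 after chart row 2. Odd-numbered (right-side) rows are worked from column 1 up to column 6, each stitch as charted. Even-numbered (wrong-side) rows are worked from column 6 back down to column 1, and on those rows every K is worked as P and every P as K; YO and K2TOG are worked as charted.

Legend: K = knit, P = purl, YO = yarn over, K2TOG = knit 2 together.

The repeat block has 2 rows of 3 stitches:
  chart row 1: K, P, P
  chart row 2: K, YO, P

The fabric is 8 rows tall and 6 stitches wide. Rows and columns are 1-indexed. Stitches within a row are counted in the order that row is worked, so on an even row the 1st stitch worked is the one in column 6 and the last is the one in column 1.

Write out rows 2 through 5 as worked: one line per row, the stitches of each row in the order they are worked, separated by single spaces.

== ROWS AS WORKED ==
K YO P K YO P
K P P K P P
K YO P K YO P
K P P K P P

Derivation:
Row 2: chart row 2, WS - tiled (columns 1-6): K YO P K YO P; work from column 6 back to 1 with K<->P swapped.
Row 3: chart row 1, RS - tile across columns 1-6 and work as-is.
Row 4: chart row 2, WS - tiled (columns 1-6): K YO P K YO P; work from column 6 back to 1 with K<->P swapped.
Row 5: chart row 1, RS - tile across columns 1-6 and work as-is.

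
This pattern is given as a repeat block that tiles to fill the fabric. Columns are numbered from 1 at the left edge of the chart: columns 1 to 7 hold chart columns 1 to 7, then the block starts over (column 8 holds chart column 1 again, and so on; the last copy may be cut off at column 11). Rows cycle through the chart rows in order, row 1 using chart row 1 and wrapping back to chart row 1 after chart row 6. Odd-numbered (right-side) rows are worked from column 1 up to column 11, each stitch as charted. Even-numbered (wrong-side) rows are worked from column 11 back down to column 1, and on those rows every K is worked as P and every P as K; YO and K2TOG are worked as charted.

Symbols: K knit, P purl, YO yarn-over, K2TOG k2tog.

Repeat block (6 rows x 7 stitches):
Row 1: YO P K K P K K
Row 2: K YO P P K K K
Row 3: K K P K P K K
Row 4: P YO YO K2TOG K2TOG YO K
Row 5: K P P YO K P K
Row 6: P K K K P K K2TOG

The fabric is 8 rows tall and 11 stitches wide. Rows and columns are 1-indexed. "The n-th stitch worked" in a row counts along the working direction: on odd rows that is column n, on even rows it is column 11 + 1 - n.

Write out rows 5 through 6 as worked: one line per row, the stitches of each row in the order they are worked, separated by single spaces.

Row 5: chart row 5, RS - tile across columns 1-11 and work as-is.
Row 6: chart row 6, WS - tiled (columns 1-11): P K K K P K K2TOG P K K K; work from column 11 back to 1 with K<->P swapped.

Result:
K P P YO K P K K P P YO
P P P K K2TOG P K P P P K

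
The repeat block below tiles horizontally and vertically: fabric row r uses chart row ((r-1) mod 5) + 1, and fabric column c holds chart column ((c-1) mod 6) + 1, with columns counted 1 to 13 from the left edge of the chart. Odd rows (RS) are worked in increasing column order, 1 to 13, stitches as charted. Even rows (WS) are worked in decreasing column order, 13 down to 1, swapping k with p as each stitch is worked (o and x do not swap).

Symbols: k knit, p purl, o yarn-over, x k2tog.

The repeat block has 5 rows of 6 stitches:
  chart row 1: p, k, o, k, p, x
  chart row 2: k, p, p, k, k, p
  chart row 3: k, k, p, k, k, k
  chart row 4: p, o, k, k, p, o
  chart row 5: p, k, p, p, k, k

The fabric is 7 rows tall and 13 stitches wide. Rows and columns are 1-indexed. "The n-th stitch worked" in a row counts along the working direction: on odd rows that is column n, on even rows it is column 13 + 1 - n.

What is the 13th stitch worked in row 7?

Result:
k

Derivation:
Row 7: (7-1) mod 5 = 1, so use chart row 2. Odd row -> RS.
Chart row 2 tiled across columns 1-13: k p p k k p k p p k k p k
RS row: no reversal, no swap; stitch n worked = column n.
The 13th stitch worked is k.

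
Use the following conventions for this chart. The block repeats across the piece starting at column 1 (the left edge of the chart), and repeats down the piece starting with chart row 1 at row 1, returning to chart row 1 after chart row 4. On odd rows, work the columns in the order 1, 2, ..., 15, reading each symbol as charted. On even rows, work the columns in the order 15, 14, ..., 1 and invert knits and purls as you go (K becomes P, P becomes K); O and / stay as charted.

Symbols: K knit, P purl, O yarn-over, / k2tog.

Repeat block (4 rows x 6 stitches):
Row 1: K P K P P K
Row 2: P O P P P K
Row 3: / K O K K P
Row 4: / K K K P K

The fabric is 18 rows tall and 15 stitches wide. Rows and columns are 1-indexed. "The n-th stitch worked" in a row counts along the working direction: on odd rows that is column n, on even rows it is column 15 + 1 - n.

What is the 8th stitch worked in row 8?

Stitch:
P

Derivation:
Row 8 uses chart row ((8-1) mod 4)+1 = 4. Row 8 is even, so WS.
Chart row 4 tiled across columns 1-15: / K K K P K / K K K P K / K K
WS row: flip the tiled sequence (start at column 15) and apply K<->P; O and / stay.
Row 8 as worked: P P / P K P P P / P K P P P /
Stitch 8 in working order -> P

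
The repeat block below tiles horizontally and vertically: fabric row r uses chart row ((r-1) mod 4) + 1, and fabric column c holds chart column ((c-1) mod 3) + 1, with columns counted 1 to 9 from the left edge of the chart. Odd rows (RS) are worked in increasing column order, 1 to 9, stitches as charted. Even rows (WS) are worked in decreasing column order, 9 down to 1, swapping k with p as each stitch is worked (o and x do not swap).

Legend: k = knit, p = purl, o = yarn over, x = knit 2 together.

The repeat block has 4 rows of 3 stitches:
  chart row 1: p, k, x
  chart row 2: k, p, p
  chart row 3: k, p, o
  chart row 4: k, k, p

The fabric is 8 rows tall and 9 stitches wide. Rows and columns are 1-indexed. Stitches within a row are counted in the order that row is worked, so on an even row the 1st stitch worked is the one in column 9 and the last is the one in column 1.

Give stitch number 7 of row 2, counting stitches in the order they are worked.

Row 2: (2-1) mod 4 = 1, so use chart row 2. Even row -> WS.
Chart row 2 tiled across columns 1-9: k p p k p p k p p
WS: work from column 9 back to column 1 (reverse the tiled row), swapping k<->p (o and x unchanged).
Row 2 as worked: k k p k k p k k p
Stitch 7 in working order -> k

== STITCH ==
k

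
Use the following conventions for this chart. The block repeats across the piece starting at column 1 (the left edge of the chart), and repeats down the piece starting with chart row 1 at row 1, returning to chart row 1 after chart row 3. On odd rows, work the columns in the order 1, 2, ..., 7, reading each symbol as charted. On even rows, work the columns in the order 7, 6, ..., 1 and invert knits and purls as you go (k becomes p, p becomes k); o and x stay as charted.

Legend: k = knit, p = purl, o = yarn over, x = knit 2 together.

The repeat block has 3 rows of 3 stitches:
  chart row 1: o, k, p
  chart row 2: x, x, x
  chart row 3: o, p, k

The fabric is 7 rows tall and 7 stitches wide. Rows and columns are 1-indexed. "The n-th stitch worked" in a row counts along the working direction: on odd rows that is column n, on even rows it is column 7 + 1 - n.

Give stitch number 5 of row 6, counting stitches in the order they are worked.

== STITCH ==
p

Derivation:
Row 6 uses chart row ((6-1) mod 3)+1 = 3. Row 6 is even, so WS.
Chart row 3 tiled across columns 1-7: o p k o p k o
WS: work from column 7 back to column 1 (reverse the tiled row), swapping k<->p (o and x unchanged).
Row 6 as worked: o p k o p k o
Counting 5 along the worked row gives p.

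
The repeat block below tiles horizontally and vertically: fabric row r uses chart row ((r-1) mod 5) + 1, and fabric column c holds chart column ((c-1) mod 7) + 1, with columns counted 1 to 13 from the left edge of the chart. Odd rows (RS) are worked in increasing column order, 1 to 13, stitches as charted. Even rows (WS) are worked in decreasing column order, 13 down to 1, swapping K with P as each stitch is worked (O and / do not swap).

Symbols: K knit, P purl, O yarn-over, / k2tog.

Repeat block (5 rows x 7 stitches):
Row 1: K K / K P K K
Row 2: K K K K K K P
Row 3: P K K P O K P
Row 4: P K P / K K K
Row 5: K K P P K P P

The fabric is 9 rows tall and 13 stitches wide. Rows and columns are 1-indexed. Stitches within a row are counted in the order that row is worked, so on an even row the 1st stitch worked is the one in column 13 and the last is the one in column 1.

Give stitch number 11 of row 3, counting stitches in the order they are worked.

For row 3: chart row = ((3-1) mod 5) + 1 = 3; this is a RS (odd) row.
Chart row 3 tiled across columns 1-13: P K K P O K P P K K P O K
RS row: no reversal, no swap; stitch n worked = column n.
The 11th stitch worked is P.

Result:
P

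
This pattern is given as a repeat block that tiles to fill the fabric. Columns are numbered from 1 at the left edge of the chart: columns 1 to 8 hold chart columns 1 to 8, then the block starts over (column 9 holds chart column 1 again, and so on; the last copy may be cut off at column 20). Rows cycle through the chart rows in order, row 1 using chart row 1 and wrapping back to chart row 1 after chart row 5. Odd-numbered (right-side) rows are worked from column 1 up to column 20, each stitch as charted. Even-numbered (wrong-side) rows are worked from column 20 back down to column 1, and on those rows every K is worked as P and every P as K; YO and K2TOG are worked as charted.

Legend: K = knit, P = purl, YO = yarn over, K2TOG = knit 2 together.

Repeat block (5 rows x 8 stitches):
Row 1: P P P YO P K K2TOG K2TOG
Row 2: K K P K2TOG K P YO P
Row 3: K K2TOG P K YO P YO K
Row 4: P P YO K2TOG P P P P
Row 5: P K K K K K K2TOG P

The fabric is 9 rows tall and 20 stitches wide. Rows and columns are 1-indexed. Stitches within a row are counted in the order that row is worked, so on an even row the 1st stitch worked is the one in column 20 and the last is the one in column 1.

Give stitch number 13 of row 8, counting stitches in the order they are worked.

Stitch:
P

Derivation:
Row 8: (8-1) mod 5 = 2, so use chart row 3. Even row -> WS.
Chart row 3 tiled across columns 1-20: K K2TOG P K YO P YO K K K2TOG P K YO P YO K K K2TOG P K
WS: work from column 20 back to column 1 (reverse the tiled row), swapping K<->P (YO and K2TOG unchanged).
Row 8 as worked: P K K2TOG P P YO K YO P K K2TOG P P YO K YO P K K2TOG P
Counting 13 along the worked row gives P.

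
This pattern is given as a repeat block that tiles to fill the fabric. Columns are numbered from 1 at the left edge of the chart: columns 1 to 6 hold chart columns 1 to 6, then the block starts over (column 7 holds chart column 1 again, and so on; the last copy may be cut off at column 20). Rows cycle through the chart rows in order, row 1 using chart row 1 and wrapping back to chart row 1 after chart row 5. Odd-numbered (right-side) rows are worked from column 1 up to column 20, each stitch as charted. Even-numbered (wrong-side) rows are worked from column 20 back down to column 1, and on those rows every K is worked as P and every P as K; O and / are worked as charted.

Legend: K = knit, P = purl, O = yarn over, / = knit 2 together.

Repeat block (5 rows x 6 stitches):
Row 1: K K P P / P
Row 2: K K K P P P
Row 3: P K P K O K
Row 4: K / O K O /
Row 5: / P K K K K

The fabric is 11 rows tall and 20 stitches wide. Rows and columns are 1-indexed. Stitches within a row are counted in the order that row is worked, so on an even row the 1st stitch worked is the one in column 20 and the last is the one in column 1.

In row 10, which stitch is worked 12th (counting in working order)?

Row 10: (10-1) mod 5 = 4, so use chart row 5. Even row -> WS.
Chart row 5 tiled across columns 1-20: / P K K K K / P K K K K / P K K K K / P
WS row: flip the tiled sequence (start at column 20) and apply K<->P; O and / stay.
Row 10 as worked: K / P P P P K / P P P P K / P P P P K /
The 12th stitch worked is P.

Result:
P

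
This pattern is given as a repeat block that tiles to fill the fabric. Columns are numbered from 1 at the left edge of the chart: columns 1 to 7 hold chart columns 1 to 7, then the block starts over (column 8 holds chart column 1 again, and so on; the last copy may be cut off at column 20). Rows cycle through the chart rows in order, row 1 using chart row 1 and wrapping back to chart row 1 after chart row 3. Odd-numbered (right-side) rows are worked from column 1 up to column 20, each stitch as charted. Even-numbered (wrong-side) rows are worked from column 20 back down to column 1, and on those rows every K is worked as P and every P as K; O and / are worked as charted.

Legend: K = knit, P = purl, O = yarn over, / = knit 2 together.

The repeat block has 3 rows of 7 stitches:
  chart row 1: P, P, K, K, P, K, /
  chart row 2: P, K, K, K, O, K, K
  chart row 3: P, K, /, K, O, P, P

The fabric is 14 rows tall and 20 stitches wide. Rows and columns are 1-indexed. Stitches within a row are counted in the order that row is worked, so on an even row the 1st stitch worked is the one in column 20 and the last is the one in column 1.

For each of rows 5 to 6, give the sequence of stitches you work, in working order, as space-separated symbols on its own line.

Row 5: chart row 2, RS - tile across columns 1-20 and work as-is.
Row 6: chart row 3, WS - tiled (columns 1-20): P K / K O P P P K / K O P P P K / K O P; work from column 20 back to 1 with K<->P swapped.

== ROWS AS WORKED ==
P K K K O K K P K K K O K K P K K K O K
K O P / P K K K O P / P K K K O P / P K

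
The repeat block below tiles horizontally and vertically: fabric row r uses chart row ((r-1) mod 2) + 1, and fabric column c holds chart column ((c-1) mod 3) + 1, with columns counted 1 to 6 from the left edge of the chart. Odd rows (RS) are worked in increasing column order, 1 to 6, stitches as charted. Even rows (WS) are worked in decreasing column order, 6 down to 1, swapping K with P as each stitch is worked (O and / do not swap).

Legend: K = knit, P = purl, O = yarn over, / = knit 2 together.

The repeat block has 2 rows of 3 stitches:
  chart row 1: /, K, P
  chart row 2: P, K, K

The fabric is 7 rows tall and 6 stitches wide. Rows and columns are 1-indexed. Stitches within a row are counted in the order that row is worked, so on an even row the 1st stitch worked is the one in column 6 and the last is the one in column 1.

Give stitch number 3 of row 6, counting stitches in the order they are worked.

Stitch:
K

Derivation:
For row 6: chart row = ((6-1) mod 2) + 1 = 2; this is a WS (even) row.
Chart row 2 tiled across columns 1-6: P K K P K K
WS: work from column 6 back to column 1 (reverse the tiled row), swapping K<->P (O and / unchanged).
Row 6 as worked: P P K P P K
Stitch 3 in working order -> K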